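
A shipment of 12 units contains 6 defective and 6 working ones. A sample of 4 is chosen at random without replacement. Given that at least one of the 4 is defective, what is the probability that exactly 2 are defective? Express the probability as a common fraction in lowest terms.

15/32

Work in counts. Selections with at least one defective: C(12,4) − C(6,4) = 495 − 15 = 480.
Of those, selections where exactly 2 are defective: C(6,2)·C(6,2) = 15·15 = 225.
Conditional probability = 225/480 = 15/32.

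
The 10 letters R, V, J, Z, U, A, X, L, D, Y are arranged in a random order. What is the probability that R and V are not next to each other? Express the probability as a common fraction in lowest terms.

4/5

There are 10! = 3628800 arrangements.
Arrangements with R and V adjacent: 2·9! = 725760.
So not adjacent: 3628800 − 725760 = 2903040, probability 2903040/3628800 = 4/5.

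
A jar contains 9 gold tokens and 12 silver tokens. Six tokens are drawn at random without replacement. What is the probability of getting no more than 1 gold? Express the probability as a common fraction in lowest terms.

671/4522

There are C(21,6) = 54264 ways to choose the 6.
Favorable selections (no more than 1 gold): C(9,0)·C(12,6) + C(9,1)·C(12,5) = 924 + 7128 = 8052.
Probability = 8052/54264 = 671/4522.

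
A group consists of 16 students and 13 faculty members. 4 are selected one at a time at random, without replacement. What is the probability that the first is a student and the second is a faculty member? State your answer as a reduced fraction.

52/203

Multiply the conditional probabilities at each draw: 16/29 · 13/28 = 208/812 = 52/203.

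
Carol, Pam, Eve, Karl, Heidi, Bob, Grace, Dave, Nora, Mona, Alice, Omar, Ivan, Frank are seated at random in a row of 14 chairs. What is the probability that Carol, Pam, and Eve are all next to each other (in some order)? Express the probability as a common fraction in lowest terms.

There are 14! = 87178291200 arrangements.
Treat the three as one block: 12! placements × 3! orders within the block = 479001600·6 = 2874009600.
Probability = 2874009600/87178291200 = 3/91.

3/91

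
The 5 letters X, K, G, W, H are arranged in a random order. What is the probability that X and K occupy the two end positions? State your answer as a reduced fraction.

1/10

There are 5! = 120 arrangements.
Place X and K at the ends in 2 ways, arrange the remaining 3 in 3! = 6 ways: 2·6 = 12.
Probability = 12/120 = 1/10.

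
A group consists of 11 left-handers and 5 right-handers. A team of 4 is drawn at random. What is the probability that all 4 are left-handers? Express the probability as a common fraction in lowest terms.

There are C(16,4) = 1820 possible selections.
Selections with all left-handers: C(11,4) = 330.
Probability = 330/1820 = 33/182.

33/182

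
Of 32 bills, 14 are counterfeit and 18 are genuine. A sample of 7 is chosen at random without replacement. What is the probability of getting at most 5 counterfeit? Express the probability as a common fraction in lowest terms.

42415/43152

There are C(32,7) = 3365856 ways to choose the 7.
Count the complement (more than 5 counterfeit): C(14,6)·C(18,1) + C(14,7)·C(18,0) = 54054 + 3432 = 57486.
Probability = 1 − 57486/3365856 = 3308370/3365856 = 42415/43152.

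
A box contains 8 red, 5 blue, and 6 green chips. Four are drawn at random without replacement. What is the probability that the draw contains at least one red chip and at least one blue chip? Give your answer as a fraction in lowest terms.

There are C(19,4) = 3876 possible draws.
By inclusion-exclusion on the complements, draws missing all red or all blue: C(11,4) + C(14,4) − C(6,4) = 330 + 1001 − 15 = 1316.
So draws with at least one of each: 3876 − 1316 = 2560, probability 2560/3876 = 640/969.

640/969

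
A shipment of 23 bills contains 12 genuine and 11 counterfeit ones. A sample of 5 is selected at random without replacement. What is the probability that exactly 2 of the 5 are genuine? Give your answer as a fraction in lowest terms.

990/3059

Total number of selections: C(23,5) = 33649.
Selections with exactly 2 genuine: choose 2 of the 12 genuine and 3 of the 11 counterfeit, C(12,2)·C(11,3) = 66·165 = 10890.
Probability = 10890/33649 = 990/3059.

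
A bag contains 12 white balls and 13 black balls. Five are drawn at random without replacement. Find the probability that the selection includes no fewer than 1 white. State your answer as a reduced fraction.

1571/1610

There are C(25,5) = 53130 ways to choose the 5.
The complement is all 5 are black: C(13,5) = 1287.
Probability = 1 − 1287/53130 = 51843/53130 = 1571/1610.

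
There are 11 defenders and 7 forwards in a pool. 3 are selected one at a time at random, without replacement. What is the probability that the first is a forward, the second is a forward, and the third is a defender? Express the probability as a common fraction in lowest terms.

77/816

Multiply the conditional probabilities at each draw: 7/18 · 6/17 · 11/16 = 462/4896 = 77/816.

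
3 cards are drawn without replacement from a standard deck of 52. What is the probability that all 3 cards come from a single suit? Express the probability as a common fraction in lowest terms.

There are C(52,3) = 22100 possible 3-card hands.
Hands of one suit: 4 suits × C(13,3) = 4·286 = 1144.
Probability = 1144/22100 = 22/425.

22/425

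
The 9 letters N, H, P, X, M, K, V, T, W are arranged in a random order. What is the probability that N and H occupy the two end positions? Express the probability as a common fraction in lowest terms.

1/36

There are 9! = 362880 arrangements.
Place N and H at the ends in 2 ways, arrange the remaining 7 in 7! = 5040 ways: 2·5040 = 10080.
Probability = 10080/362880 = 1/36.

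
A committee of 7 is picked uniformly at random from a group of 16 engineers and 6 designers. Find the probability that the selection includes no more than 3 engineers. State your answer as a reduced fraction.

Total selections: C(22,7) = 170544.
Favorable selections (no more than 3 engineers): C(16,1)·C(6,6) + C(16,2)·C(6,5) + C(16,3)·C(6,4) = 16 + 720 + 8400 = 9136.
Probability = 9136/170544 = 571/10659.

571/10659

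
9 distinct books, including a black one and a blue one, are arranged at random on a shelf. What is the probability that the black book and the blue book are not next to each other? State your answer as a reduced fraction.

There are 9! = 362880 arrangements.
Arrangements with the black book and the blue book adjacent: 2·8! = 80640.
So not adjacent: 362880 − 80640 = 282240, probability 282240/362880 = 7/9.

7/9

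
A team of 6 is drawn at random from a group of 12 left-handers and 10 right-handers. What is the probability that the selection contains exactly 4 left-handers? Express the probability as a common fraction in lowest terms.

Total number of selections: C(22,6) = 74613.
Selections with exactly 4 left-handers: choose 4 of the 12 left-handers and 2 of the 10 right-handers, C(12,4)·C(10,2) = 495·45 = 22275.
Probability = 22275/74613 = 675/2261.

675/2261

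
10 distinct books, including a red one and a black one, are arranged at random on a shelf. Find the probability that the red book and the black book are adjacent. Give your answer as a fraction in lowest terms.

There are 10! = 3628800 arrangements.
Treat the red book and the black book as a block: 9! arrangements of the blocks × 2 orders within the block = 2·362880 = 725760.
Probability = 725760/3628800 = 1/5.

1/5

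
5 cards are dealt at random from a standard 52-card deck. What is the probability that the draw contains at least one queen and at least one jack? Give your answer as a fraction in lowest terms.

There are C(52,5) = 2598960 possible draws.
By inclusion-exclusion on the complements, draws missing all queens or all jacks: C(48,5) + C(48,5) − C(44,5) = 1712304 + 1712304 − 1086008 = 2338600.
So draws with at least one of each: 2598960 − 2338600 = 260360, probability 260360/2598960 = 6509/64974.

6509/64974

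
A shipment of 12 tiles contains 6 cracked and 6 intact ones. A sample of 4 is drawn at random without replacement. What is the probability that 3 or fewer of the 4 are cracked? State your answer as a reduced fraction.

32/33

There are C(12,4) = 495 ways to choose the 4.
Favorable selections (3 or fewer cracked): C(6,0)·C(6,4) + C(6,1)·C(6,3) + C(6,2)·C(6,2) + C(6,3)·C(6,1) = 15 + 120 + 225 + 120 = 480.
Probability = 480/495 = 32/33.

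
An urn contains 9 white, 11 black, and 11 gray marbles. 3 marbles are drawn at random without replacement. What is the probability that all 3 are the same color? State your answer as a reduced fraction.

There are C(31,3) = 4495 ways to draw 3 marbles.
All same color: C(9,3) + C(11,3) + C(11,3) = 84 + 165 + 165 = 414.
Probability = 414/4495.

414/4495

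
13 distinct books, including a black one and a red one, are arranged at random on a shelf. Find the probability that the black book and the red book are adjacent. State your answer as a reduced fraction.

There are 13! = 6227020800 arrangements.
Treat the black book and the red book as a block: 12! arrangements of the blocks × 2 orders within the block = 2·479001600 = 958003200.
Probability = 958003200/6227020800 = 2/13.

2/13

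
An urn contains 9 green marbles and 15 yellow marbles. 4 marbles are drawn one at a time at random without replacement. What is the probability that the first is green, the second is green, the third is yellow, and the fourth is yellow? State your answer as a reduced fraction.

15/253

Multiply the conditional probabilities at each draw: 9/24 · 8/23 · 15/22 · 14/21 = 15120/255024 = 15/253.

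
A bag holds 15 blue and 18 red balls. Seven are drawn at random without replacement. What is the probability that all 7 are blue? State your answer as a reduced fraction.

There are C(33,7) = 4272048 possible selections.
Selections with all blue: C(15,7) = 6435.
Probability = 6435/4272048 = 65/43152.

65/43152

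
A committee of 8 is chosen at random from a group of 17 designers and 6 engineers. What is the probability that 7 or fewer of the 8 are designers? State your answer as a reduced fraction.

1246/1311

There are C(23,8) = 490314 ways to choose the 8.
Favorable selections (7 or fewer designers): C(17,2)·C(6,6) + C(17,3)·C(6,5) + C(17,4)·C(6,4) + C(17,5)·C(6,3) + C(17,6)·C(6,2) + C(17,7)·C(6,1) = 136 + 4080 + 35700 + 123760 + 185640 + 116688 = 466004.
Probability = 466004/490314 = 1246/1311.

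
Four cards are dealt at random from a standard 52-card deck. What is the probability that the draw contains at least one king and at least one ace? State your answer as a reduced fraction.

1332/20825

There are C(52,4) = 270725 possible draws.
By inclusion-exclusion on the complements, draws missing all kings or all aces: C(48,4) + C(48,4) − C(44,4) = 194580 + 194580 − 135751 = 253409.
So draws with at least one of each: 270725 − 253409 = 17316, probability 17316/270725 = 1332/20825.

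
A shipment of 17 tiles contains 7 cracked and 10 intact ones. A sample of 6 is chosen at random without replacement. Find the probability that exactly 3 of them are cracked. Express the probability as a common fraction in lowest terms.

75/221

Total number of selections: C(17,6) = 12376.
Selections with exactly 3 cracked: choose 3 of the 7 cracked and 3 of the 10 intact, C(7,3)·C(10,3) = 35·120 = 4200.
Probability = 4200/12376 = 75/221.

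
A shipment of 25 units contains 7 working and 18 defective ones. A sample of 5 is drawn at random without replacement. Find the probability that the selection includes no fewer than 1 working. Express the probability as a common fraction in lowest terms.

There are C(25,5) = 53130 ways to choose the 5.
The complement is all 5 are defective: C(18,5) = 8568.
Probability = 1 − 8568/53130 = 44562/53130 = 1061/1265.

1061/1265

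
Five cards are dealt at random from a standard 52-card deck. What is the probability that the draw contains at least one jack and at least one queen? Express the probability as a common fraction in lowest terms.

6509/64974

There are C(52,5) = 2598960 possible draws.
By inclusion-exclusion on the complements, draws missing all jacks or all queens: C(48,5) + C(48,5) − C(44,5) = 1712304 + 1712304 − 1086008 = 2338600.
So draws with at least one of each: 2598960 − 2338600 = 260360, probability 260360/2598960 = 6509/64974.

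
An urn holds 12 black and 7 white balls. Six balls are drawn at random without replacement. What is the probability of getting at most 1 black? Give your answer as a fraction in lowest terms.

37/3876

Total selections: C(19,6) = 27132.
Favorable selections (at most 1 black): C(12,0)·C(7,6) + C(12,1)·C(7,5) = 7 + 252 = 259.
Probability = 259/27132 = 37/3876.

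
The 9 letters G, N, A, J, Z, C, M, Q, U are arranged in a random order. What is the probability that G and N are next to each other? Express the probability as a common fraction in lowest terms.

There are 9! = 362880 arrangements.
Treat G and N as a block: 8! arrangements of the blocks × 2 orders within the block = 2·40320 = 80640.
Probability = 80640/362880 = 2/9.

2/9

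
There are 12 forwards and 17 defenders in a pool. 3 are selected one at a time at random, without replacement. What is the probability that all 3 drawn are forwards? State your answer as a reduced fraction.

110/1827

Multiply the conditional probabilities at each draw: 12/29 · 11/28 · 10/27 = 1320/21924 = 110/1827.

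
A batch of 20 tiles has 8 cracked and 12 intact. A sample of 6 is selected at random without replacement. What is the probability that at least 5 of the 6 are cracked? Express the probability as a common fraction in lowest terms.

35/1938

Total selections: C(20,6) = 38760.
Favorable selections (at least 5 cracked): C(8,5)·C(12,1) + C(8,6)·C(12,0) = 672 + 28 = 700.
Probability = 700/38760 = 35/1938.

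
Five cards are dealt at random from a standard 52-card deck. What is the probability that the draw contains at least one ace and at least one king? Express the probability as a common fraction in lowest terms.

6509/64974

There are C(52,5) = 2598960 possible draws.
By inclusion-exclusion on the complements, draws missing all aces or all kings: C(48,5) + C(48,5) − C(44,5) = 1712304 + 1712304 − 1086008 = 2338600.
So draws with at least one of each: 2598960 − 2338600 = 260360, probability 260360/2598960 = 6509/64974.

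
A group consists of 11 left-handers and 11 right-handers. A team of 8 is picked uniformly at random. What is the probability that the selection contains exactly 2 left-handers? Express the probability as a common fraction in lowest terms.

Total number of selections: C(22,8) = 319770.
Selections with exactly 2 left-handers: choose 2 of the 11 left-handers and 6 of the 11 right-handers, C(11,2)·C(11,6) = 55·462 = 25410.
Probability = 25410/319770 = 77/969.

77/969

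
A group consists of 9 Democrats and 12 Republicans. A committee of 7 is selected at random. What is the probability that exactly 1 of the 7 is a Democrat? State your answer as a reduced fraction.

There are C(21,7) = 116280 ways to choose 7 from 21.
Selections with exactly 1 Democrat: choose 1 of the 9 Democrats and 6 of the 12 Republicans, C(9,1)·C(12,6) = 9·924 = 8316.
Probability = 8316/116280 = 231/3230.

231/3230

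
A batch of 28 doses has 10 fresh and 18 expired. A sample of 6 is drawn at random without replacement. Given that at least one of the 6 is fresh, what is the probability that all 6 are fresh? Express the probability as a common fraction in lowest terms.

Work in counts. Selections with at least one fresh: C(28,6) − C(18,6) = 376740 − 18564 = 358176.
Of those, selections where all 6 are fresh: C(10,6) = 210.
Conditional probability = 210/358176 = 5/8528.

5/8528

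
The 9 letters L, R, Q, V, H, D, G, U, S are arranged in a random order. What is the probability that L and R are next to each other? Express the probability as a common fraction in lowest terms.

There are 9! = 362880 arrangements.
Treat L and R as a block: 8! arrangements of the blocks × 2 orders within the block = 2·40320 = 80640.
Probability = 80640/362880 = 2/9.

2/9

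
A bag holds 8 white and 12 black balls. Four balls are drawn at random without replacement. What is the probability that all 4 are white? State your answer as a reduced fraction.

14/969

There are C(20,4) = 4845 possible selections.
Selections with all white: C(8,4) = 70.
Probability = 70/4845 = 14/969.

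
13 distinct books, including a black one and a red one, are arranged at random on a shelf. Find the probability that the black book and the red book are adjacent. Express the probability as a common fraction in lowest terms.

There are 13! = 6227020800 arrangements.
Treat the black book and the red book as a block: 12! arrangements of the blocks × 2 orders within the block = 2·479001600 = 958003200.
Probability = 958003200/6227020800 = 2/13.

2/13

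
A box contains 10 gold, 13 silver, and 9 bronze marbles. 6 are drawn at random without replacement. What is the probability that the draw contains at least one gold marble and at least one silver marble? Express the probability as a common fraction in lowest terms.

38311/43152

There are C(32,6) = 906192 possible draws.
By inclusion-exclusion on the complements, draws missing all gold or all silver: C(22,6) + C(19,6) − C(9,6) = 74613 + 27132 − 84 = 101661.
So draws with at least one of each: 906192 − 101661 = 804531, probability 804531/906192 = 38311/43152.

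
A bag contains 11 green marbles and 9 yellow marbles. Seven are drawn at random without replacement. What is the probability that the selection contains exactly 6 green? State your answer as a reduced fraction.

693/12920

Total number of selections: C(20,7) = 77520.
Selections with exactly 6 green: choose 6 of the 11 green and 1 of the 9 yellow, C(11,6)·C(9,1) = 462·9 = 4158.
Probability = 4158/77520 = 693/12920.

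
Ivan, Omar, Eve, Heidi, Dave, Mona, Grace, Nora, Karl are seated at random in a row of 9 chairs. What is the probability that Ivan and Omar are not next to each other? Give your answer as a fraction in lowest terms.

7/9

There are 9! = 362880 arrangements.
Arrangements with Ivan and Omar adjacent: 2·8! = 80640.
So not adjacent: 362880 − 80640 = 282240, probability 282240/362880 = 7/9.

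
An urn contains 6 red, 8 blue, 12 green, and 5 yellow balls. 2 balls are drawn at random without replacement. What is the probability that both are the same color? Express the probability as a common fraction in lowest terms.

There are C(31,2) = 465 ways to draw 2 balls.
All same color: C(6,2) + C(8,2) + C(12,2) + C(5,2) = 15 + 28 + 66 + 10 = 119.
Probability = 119/465.

119/465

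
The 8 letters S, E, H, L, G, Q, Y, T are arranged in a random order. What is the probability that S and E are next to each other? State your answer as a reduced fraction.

1/4

There are 8! = 40320 arrangements.
Treat S and E as a block: 7! arrangements of the blocks × 2 orders within the block = 2·5040 = 10080.
Probability = 10080/40320 = 1/4.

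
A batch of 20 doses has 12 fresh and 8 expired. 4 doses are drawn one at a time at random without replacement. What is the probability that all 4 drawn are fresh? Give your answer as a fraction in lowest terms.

Multiply the conditional probabilities at each draw: 12/20 · 11/19 · 10/18 · 9/17 = 11880/116280 = 33/323.

33/323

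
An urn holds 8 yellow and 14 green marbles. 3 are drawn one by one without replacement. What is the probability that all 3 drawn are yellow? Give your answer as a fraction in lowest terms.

Multiply the conditional probabilities at each draw: 8/22 · 7/21 · 6/20 = 336/9240 = 2/55.

2/55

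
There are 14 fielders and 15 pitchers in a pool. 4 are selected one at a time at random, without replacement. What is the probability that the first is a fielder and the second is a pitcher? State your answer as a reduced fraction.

Multiply the conditional probabilities at each draw: 14/29 · 15/28 = 210/812 = 15/58.

15/58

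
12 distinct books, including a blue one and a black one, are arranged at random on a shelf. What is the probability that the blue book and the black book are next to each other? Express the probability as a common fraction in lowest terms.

There are 12! = 479001600 arrangements.
Treat the blue book and the black book as a block: 11! arrangements of the blocks × 2 orders within the block = 2·39916800 = 79833600.
Probability = 79833600/479001600 = 1/6.

1/6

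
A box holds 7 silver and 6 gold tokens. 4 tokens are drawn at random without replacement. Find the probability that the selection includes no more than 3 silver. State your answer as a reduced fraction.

136/143

Total selections: C(13,4) = 715.
The complement is exactly 4 silver: C(7,4)·C(6,0) = 35.
Probability = 1 − 35/715 = 680/715 = 136/143.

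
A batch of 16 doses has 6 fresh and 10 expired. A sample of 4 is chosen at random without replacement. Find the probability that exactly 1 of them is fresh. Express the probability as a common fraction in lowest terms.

There are C(16,4) = 1820 ways to choose 4 from 16.
Selections with exactly 1 fresh: choose 1 of the 6 fresh and 3 of the 10 expired, C(6,1)·C(10,3) = 6·120 = 720.
Probability = 720/1820 = 36/91.

36/91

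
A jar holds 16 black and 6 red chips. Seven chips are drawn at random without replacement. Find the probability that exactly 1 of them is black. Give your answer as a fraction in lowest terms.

Total number of selections: C(22,7) = 170544.
Selections with exactly 1 black: choose 1 of the 16 black and 6 of the 6 red, C(16,1)·C(6,6) = 16·1 = 16.
Probability = 16/170544 = 1/10659.

1/10659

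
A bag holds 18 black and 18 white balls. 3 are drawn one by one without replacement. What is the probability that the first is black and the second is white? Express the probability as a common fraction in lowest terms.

9/35

Multiply the conditional probabilities at each draw: 18/36 · 18/35 = 324/1260 = 9/35.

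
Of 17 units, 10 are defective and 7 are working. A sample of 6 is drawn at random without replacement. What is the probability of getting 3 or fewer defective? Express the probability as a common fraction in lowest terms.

107/221

There are C(17,6) = 12376 ways to choose the 6.
Count the complement (more than 3 defective): C(10,4)·C(7,2) + C(10,5)·C(7,1) + C(10,6)·C(7,0) = 4410 + 1764 + 210 = 6384.
Probability = 1 − 6384/12376 = 5992/12376 = 107/221.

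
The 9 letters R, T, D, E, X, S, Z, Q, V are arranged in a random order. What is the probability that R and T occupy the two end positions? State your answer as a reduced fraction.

There are 9! = 362880 arrangements.
Place R and T at the ends in 2 ways, arrange the remaining 7 in 7! = 5040 ways: 2·5040 = 10080.
Probability = 10080/362880 = 1/36.

1/36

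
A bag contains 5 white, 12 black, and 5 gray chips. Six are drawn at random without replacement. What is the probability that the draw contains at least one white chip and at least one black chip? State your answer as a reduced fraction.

8861/10659

There are C(22,6) = 74613 possible draws.
By inclusion-exclusion on the complements, draws missing all white or all black: C(17,6) + C(10,6) − C(5,6) = 12376 + 210 − 0 = 12586.
So draws with at least one of each: 74613 − 12586 = 62027, probability 62027/74613 = 8861/10659.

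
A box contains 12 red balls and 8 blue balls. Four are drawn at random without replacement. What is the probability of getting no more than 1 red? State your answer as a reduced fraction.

742/4845

Total selections: C(20,4) = 4845.
Favorable selections (no more than 1 red): C(12,0)·C(8,4) + C(12,1)·C(8,3) = 70 + 672 = 742.
Probability = 742/4845.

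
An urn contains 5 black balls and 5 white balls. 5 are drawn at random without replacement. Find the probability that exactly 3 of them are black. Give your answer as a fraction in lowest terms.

The sample space is all 5-subsets of the 10: C(10,5) = 252.
Selections with exactly 3 black: choose 3 of the 5 black and 2 of the 5 white, C(5,3)·C(5,2) = 10·10 = 100.
Probability = 100/252 = 25/63.

25/63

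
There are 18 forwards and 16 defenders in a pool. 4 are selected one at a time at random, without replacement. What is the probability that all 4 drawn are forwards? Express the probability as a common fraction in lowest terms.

Multiply the conditional probabilities at each draw: 18/34 · 17/33 · 16/32 · 15/31 = 73440/1113024 = 45/682.

45/682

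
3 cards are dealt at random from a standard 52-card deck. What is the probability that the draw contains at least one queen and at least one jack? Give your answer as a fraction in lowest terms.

188/5525

There are C(52,3) = 22100 possible draws.
By inclusion-exclusion on the complements, draws missing all queens or all jacks: C(48,3) + C(48,3) − C(44,3) = 17296 + 17296 − 13244 = 21348.
So draws with at least one of each: 22100 − 21348 = 752, probability 752/22100 = 188/5525.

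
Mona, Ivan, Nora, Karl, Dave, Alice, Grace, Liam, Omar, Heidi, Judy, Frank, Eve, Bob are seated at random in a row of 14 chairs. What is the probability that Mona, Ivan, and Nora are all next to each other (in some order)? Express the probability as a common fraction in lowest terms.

3/91

There are 14! = 87178291200 arrangements.
Treat the three as one block: 12! placements × 3! orders within the block = 479001600·6 = 2874009600.
Probability = 2874009600/87178291200 = 3/91.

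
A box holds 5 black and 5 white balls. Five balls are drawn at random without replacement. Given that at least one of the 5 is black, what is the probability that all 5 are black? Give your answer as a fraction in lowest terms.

Work in counts. Selections with at least one black: C(10,5) − C(5,5) = 252 − 1 = 251.
Of those, selections where all 5 are black: C(5,5) = 1.
Conditional probability = 1/251.

1/251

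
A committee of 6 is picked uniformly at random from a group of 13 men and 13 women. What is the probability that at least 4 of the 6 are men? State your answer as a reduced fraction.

Total selections: C(26,6) = 230230.
Favorable selections (at least 4 men): C(13,4)·C(13,2) + C(13,5)·C(13,1) + C(13,6)·C(13,0) = 55770 + 16731 + 1716 = 74217.
Probability = 74217/230230 = 519/1610.

519/1610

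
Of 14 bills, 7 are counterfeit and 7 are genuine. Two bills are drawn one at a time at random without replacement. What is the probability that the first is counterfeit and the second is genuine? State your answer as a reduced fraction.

7/26

Multiply the conditional probabilities at each draw: 7/14 · 7/13 = 49/182 = 7/26.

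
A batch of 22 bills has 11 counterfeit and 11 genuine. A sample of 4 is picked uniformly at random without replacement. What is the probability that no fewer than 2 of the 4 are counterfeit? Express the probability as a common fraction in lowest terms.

There are C(22,4) = 7315 ways to choose the 4.
Favorable selections (no fewer than 2 counterfeit): C(11,2)·C(11,2) + C(11,3)·C(11,1) + C(11,4)·C(11,0) = 3025 + 1815 + 330 = 5170.
Probability = 5170/7315 = 94/133.

94/133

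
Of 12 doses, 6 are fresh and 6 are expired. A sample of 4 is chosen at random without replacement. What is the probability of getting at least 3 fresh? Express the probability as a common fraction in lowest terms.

Total selections: C(12,4) = 495.
Favorable selections (at least 3 fresh): C(6,3)·C(6,1) + C(6,4)·C(6,0) = 120 + 15 = 135.
Probability = 135/495 = 3/11.

3/11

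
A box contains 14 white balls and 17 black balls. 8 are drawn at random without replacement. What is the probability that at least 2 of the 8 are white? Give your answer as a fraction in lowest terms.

There are C(31,8) = 7888725 ways to choose the 8.
Count the complement (fewer than 2 white): C(14,0)·C(17,8) + C(14,1)·C(17,7) = 24310 + 272272 = 296582.
Probability = 1 − 296582/7888725 = 7592143/7888725 = 584011/606825.

584011/606825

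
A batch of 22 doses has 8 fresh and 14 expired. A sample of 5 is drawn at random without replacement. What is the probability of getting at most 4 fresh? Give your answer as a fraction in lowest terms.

There are C(22,5) = 26334 ways to choose the 5.
The complement is exactly 5 fresh: C(8,5)·C(14,0) = 56.
Probability = 1 − 56/26334 = 26278/26334 = 1877/1881.

1877/1881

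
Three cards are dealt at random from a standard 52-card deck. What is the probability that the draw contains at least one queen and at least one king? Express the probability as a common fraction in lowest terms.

188/5525

There are C(52,3) = 22100 possible draws.
By inclusion-exclusion on the complements, draws missing all queens or all kings: C(48,3) + C(48,3) − C(44,3) = 17296 + 17296 − 13244 = 21348.
So draws with at least one of each: 22100 − 21348 = 752, probability 752/22100 = 188/5525.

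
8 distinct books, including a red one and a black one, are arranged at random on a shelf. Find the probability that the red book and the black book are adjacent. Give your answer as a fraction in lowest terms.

1/4

There are 8! = 40320 arrangements.
Treat the red book and the black book as a block: 7! arrangements of the blocks × 2 orders within the block = 2·5040 = 10080.
Probability = 10080/40320 = 1/4.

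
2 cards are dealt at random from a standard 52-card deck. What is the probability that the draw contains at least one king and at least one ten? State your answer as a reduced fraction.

There are C(52,2) = 1326 possible draws.
By inclusion-exclusion on the complements, draws missing all kings or all tens: C(48,2) + C(48,2) − C(44,2) = 1128 + 1128 − 946 = 1310.
So draws with at least one of each: 1326 − 1310 = 16, probability 16/1326 = 8/663.

8/663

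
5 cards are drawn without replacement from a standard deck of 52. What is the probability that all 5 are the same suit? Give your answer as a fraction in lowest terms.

33/16660

There are C(52,5) = 2598960 possible 5-card hands.
Hands of one suit: 4 suits × C(13,5) = 4·1287 = 5148.
Probability = 5148/2598960 = 33/16660.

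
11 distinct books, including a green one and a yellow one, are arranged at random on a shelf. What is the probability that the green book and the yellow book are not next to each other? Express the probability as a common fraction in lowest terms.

9/11

There are 11! = 39916800 arrangements.
Arrangements with the green book and the yellow book adjacent: 2·10! = 7257600.
So not adjacent: 39916800 − 7257600 = 32659200, probability 32659200/39916800 = 9/11.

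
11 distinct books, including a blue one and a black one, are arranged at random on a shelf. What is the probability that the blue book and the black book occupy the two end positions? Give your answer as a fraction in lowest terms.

1/55

There are 11! = 39916800 arrangements.
Place the blue book and the black book at the ends in 2 ways, arrange the remaining 9 in 9! = 362880 ways: 2·362880 = 725760.
Probability = 725760/39916800 = 1/55.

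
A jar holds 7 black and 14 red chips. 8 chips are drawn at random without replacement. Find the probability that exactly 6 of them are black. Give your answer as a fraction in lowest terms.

91/29070

The sample space is all 8-subsets of the 21: C(21,8) = 203490.
Selections with exactly 6 black: choose 6 of the 7 black and 2 of the 14 red, C(7,6)·C(14,2) = 7·91 = 637.
Probability = 637/203490 = 91/29070.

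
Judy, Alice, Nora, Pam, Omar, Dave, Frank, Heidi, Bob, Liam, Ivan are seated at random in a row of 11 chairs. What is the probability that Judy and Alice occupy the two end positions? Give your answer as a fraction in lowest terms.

1/55

There are 11! = 39916800 arrangements.
Place Judy and Alice at the ends in 2 ways, arrange the remaining 9 in 9! = 362880 ways: 2·362880 = 725760.
Probability = 725760/39916800 = 1/55.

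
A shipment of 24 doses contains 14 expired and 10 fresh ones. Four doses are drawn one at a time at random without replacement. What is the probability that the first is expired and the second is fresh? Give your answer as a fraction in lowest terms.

35/138

Multiply the conditional probabilities at each draw: 14/24 · 10/23 = 140/552 = 35/138.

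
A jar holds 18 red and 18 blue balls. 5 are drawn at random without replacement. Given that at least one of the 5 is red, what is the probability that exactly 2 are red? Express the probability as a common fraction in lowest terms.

102/301

Work in counts. Selections with at least one red: C(36,5) − C(18,5) = 376992 − 8568 = 368424.
Of those, selections where exactly 2 are red: C(18,2)·C(18,3) = 153·816 = 124848.
Conditional probability = 124848/368424 = 102/301.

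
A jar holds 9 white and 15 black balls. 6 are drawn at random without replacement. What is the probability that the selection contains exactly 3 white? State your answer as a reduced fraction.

Total number of selections: C(24,6) = 134596.
Selections with exactly 3 white: choose 3 of the 9 white and 3 of the 15 black, C(9,3)·C(15,3) = 84·455 = 38220.
Probability = 38220/134596 = 1365/4807.

1365/4807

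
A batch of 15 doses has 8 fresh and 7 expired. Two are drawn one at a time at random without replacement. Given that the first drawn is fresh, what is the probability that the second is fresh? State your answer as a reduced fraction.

After removing one fresh, 14 remain: 7 fresh and 7 expired.
So the probability the next is fresh is 7/14 = 1/2.

1/2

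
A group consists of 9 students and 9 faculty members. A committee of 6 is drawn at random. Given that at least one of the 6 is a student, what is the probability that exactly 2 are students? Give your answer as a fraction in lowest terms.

Work in counts. Selections with at least one student: C(18,6) − C(9,6) = 18564 − 84 = 18480.
Of those, selections where exactly 2 are students: C(9,2)·C(9,4) = 36·126 = 4536.
Conditional probability = 4536/18480 = 27/110.

27/110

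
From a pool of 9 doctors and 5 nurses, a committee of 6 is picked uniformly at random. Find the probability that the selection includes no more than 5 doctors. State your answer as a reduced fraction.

There are C(14,6) = 3003 ways to choose the 6.
The complement is exactly 6 doctors: C(9,6)·C(5,0) = 84.
Probability = 1 − 84/3003 = 2919/3003 = 139/143.

139/143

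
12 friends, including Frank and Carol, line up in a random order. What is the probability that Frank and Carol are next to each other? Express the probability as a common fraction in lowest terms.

There are 12! = 479001600 arrangements.
Treat Frank and Carol as a block: 11! arrangements of the blocks × 2 orders within the block = 2·39916800 = 79833600.
Probability = 79833600/479001600 = 1/6.

1/6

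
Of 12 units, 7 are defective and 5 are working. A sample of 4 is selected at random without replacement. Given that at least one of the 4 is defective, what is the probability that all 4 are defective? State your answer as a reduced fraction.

Work in counts. Selections with at least one defective: C(12,4) − C(5,4) = 495 − 5 = 490.
Of those, selections where all 4 are defective: C(7,4) = 35.
Conditional probability = 35/490 = 1/14.

1/14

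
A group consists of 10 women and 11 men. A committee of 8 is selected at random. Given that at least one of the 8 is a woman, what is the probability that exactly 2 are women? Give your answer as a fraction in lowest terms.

Work in counts. Selections with at least one woman: C(21,8) − C(11,8) = 203490 − 165 = 203325.
Of those, selections where exactly 2 are women: C(10,2)·C(11,6) = 45·462 = 20790.
Conditional probability = 20790/203325 = 1386/13555.

1386/13555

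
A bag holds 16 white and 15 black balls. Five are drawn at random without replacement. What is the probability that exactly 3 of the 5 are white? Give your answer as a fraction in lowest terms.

There are C(31,5) = 169911 ways to choose 5 from 31.
Selections with exactly 3 white: choose 3 of the 16 white and 2 of the 15 black, C(16,3)·C(15,2) = 560·105 = 58800.
Probability = 58800/169911 = 2800/8091.

2800/8091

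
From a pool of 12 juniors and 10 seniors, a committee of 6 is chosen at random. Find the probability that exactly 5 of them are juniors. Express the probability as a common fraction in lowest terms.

240/2261

There are C(22,6) = 74613 ways to choose 6 from 22.
Selections with exactly 5 juniors: choose 5 of the 12 juniors and 1 of the 10 seniors, C(12,5)·C(10,1) = 792·10 = 7920.
Probability = 7920/74613 = 240/2261.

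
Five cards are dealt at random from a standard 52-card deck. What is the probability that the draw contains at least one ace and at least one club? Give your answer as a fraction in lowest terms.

229297/866320

There are C(52,5) = 2598960 possible draws.
By inclusion-exclusion on the complements, draws missing all aces or all clubs: C(48,5) + C(39,5) − C(36,5) = 1712304 + 575757 − 376992 = 1911069.
So draws with at least one of each: 2598960 − 1911069 = 687891, probability 687891/2598960 = 229297/866320.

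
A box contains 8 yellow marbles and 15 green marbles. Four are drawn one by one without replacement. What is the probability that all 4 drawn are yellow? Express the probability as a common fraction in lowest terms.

Multiply the conditional probabilities at each draw: 8/23 · 7/22 · 6/21 · 5/20 = 1680/212520 = 2/253.

2/253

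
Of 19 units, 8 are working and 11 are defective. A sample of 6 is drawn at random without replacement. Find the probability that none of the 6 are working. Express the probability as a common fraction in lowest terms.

There are C(19,6) = 27132 possible selections.
Selections with no working (all defective): C(11,6) = 462.
Probability = 462/27132 = 11/646.

11/646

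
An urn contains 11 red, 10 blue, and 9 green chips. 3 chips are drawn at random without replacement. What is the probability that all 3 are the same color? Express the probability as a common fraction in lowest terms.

There are C(30,3) = 4060 ways to draw 3 chips.
All same color: C(11,3) + C(10,3) + C(9,3) = 165 + 120 + 84 = 369.
Probability = 369/4060.

369/4060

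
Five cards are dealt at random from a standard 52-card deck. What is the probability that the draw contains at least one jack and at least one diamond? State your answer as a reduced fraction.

There are C(52,5) = 2598960 possible draws.
By inclusion-exclusion on the complements, draws missing all jacks or all diamonds: C(48,5) + C(39,5) − C(36,5) = 1712304 + 575757 − 376992 = 1911069.
So draws with at least one of each: 2598960 − 1911069 = 687891, probability 687891/2598960 = 229297/866320.

229297/866320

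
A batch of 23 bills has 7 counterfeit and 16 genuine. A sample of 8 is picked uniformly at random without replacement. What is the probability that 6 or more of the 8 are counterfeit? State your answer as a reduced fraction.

428/245157

Total selections: C(23,8) = 490314.
Favorable selections (6 or more counterfeit): C(7,6)·C(16,2) + C(7,7)·C(16,1) = 840 + 16 = 856.
Probability = 856/490314 = 428/245157.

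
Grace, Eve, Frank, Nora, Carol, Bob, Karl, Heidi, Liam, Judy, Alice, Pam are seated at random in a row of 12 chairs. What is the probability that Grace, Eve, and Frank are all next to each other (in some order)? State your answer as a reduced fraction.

1/22

There are 12! = 479001600 arrangements.
Treat the three as one block: 10! placements × 3! orders within the block = 3628800·6 = 21772800.
Probability = 21772800/479001600 = 1/22.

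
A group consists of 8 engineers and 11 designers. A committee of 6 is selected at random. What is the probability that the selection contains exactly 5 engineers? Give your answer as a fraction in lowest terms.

Total number of selections: C(19,6) = 27132.
Selections with exactly 5 engineers: choose 5 of the 8 engineers and 1 of the 11 designers, C(8,5)·C(11,1) = 56·11 = 616.
Probability = 616/27132 = 22/969.

22/969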